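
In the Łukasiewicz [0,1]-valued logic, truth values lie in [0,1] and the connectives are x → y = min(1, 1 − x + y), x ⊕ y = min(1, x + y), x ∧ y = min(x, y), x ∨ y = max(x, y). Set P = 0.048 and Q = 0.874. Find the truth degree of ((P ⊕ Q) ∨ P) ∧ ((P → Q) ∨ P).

0.922

P ⊕ Q = min(1, 0.048 + 0.874) = min(1, 0.922) = 0.922
(P ⊕ Q) ∨ P = max(0.922, 0.048) = 0.922
P → Q = min(1, 1 − 0.048 + 0.874) = min(1, 1.826) = 1.000
(P → Q) ∨ P = max(1.000, 0.048) = 1.000
((P ⊕ Q) ∨ P) ∧ ((P → Q) ∨ P) = min(0.922, 1.000) = 0.922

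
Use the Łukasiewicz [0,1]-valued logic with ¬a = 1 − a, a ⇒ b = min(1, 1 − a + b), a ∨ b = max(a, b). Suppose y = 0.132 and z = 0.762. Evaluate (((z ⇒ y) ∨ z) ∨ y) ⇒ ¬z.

0.476

z ⇒ y = min(1, 1 − 0.762 + 0.132) = min(1, 0.370) = 0.370
(z ⇒ y) ∨ z = max(0.370, 0.762) = 0.762
((z ⇒ y) ∨ z) ∨ y = max(0.762, 0.132) = 0.762
¬z = 1 − 0.762 = 0.238
(((z ⇒ y) ∨ z) ∨ y) ⇒ ¬z = min(1, 1 − 0.762 + 0.238) = min(1, 0.476) = 0.476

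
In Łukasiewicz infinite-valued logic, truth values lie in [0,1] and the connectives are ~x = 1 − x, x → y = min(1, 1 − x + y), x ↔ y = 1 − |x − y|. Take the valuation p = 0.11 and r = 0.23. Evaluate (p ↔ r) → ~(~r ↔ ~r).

p ↔ r = 1 − |0.11 − 0.23| = 1 − 0.12 = 0.88
~r = 1 − 0.23 = 0.77
~r ↔ ~r = 1 − |0.77 − 0.77| = 1 − 0.00 = 1.00
~(~r ↔ ~r) = 1 − 1.00 = 0.00
(p ↔ r) → ~(~r ↔ ~r) = min(1, 1 − 0.88 + 0.00) = min(1, 0.12) = 0.12

0.12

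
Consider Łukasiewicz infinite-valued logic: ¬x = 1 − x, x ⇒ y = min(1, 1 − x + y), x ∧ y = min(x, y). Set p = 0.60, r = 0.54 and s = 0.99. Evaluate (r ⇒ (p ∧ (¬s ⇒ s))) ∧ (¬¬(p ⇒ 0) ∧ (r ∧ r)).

¬s = 1 − 0.99 = 0.01
¬s ⇒ s = min(1, 1 − 0.01 + 0.99) = min(1, 1.98) = 1.00
p ∧ (¬s ⇒ s) = min(0.60, 1.00) = 0.60
r ⇒ (p ∧ (¬s ⇒ s)) = min(1, 1 − 0.54 + 0.60) = min(1, 1.06) = 1.00
p ⇒ 0 = min(1, 1 − 0.60 + 0.00) = min(1, 0.40) = 0.40
¬(p ⇒ 0) = 1 − 0.40 = 0.60
¬¬(p ⇒ 0) = 1 − 0.60 = 0.40
r ∧ r = min(0.54, 0.54) = 0.54
¬¬(p ⇒ 0) ∧ (r ∧ r) = min(0.40, 0.54) = 0.40
(r ⇒ (p ∧ (¬s ⇒ s))) ∧ (¬¬(p ⇒ 0) ∧ (r ∧ r)) = min(1.00, 0.40) = 0.40

0.40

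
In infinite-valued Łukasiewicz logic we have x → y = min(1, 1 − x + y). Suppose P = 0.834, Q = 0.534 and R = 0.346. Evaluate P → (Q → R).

Q → R = min(1, 1 − 0.534 + 0.346) = min(1, 0.812) = 0.812
P → (Q → R) = min(1, 1 − 0.834 + 0.812) = min(1, 0.978) = 0.978

0.978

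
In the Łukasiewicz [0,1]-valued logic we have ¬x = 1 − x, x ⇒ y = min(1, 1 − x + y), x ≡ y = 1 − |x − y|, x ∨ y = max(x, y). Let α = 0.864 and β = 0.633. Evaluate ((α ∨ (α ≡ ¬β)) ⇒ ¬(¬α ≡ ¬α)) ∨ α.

0.864

¬β = 1 − 0.633 = 0.367
α ≡ ¬β = 1 − |0.864 − 0.367| = 1 − 0.497 = 0.503
α ∨ (α ≡ ¬β) = max(0.864, 0.503) = 0.864
¬α = 1 − 0.864 = 0.136
¬α ≡ ¬α = 1 − |0.136 − 0.136| = 1 − 0.000 = 1.000
¬(¬α ≡ ¬α) = 1 − 1.000 = 0.000
(α ∨ (α ≡ ¬β)) ⇒ ¬(¬α ≡ ¬α) = min(1, 1 − 0.864 + 0.000) = min(1, 0.136) = 0.136
((α ∨ (α ≡ ¬β)) ⇒ ¬(¬α ≡ ¬α)) ∨ α = max(0.136, 0.864) = 0.864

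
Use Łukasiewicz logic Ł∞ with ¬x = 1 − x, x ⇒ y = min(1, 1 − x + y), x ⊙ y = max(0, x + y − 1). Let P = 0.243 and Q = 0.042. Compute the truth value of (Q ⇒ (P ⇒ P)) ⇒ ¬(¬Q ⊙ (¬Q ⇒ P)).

0.757

P ⇒ P = min(1, 1 − 0.243 + 0.243) = min(1, 1.000) = 1.000
Q ⇒ (P ⇒ P) = min(1, 1 − 0.042 + 1.000) = min(1, 1.958) = 1.000
¬Q = 1 − 0.042 = 0.958
¬Q ⇒ P = min(1, 1 − 0.958 + 0.243) = min(1, 0.285) = 0.285
¬Q ⊙ (¬Q ⇒ P) = max(0, 0.958 + 0.285 − 1) = max(0, 0.243) = 0.243
¬(¬Q ⊙ (¬Q ⇒ P)) = 1 − 0.243 = 0.757
(Q ⇒ (P ⇒ P)) ⇒ ¬(¬Q ⊙ (¬Q ⇒ P)) = min(1, 1 − 1.000 + 0.757) = min(1, 0.757) = 0.757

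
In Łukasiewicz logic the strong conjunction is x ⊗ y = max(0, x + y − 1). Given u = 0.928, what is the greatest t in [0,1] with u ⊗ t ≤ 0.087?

0.159

The residuum of the Łukasiewicz t-norm gives the supremum: min(1, 1 − 0.928 + 0.087).
1 − 0.928 + 0.087 = 0.159, so t = min(1, 0.159) = 0.159.
Check: 0.928 ⊗ 0.159 = max(0, 0.087) = 0.087 ≤ 0.087.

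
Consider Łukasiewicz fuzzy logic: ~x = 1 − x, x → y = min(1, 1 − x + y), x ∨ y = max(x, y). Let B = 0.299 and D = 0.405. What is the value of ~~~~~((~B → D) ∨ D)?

~B = 1 − 0.299 = 0.701
~B → D = min(1, 1 − 0.701 + 0.405) = min(1, 0.704) = 0.704
(~B → D) ∨ D = max(0.704, 0.405) = 0.704
~((~B → D) ∨ D) = 1 − 0.704 = 0.296
~~((~B → D) ∨ D) = 1 − 0.296 = 0.704
~~~((~B → D) ∨ D) = 1 − 0.704 = 0.296
~~~~((~B → D) ∨ D) = 1 − 0.296 = 0.704
~~~~~((~B → D) ∨ D) = 1 − 0.704 = 0.296

0.296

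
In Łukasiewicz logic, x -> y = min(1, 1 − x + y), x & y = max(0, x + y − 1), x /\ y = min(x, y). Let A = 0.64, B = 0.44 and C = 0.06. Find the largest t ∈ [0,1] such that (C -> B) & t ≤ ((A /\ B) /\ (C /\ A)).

C -> B = min(1, 1 − 0.06 + 0.44) = min(1, 1.38) = 1.00
So the left factor is C -> B = 1.00.
A /\ B = min(0.64, 0.44) = 0.44
C /\ A = min(0.06, 0.64) = 0.06
(A /\ B) /\ (C /\ A) = min(0.44, 0.06) = 0.06
So the right-hand bound is (A /\ B) /\ (C /\ A) = 0.06.
The residuum of the Łukasiewicz t-norm gives the supremum: min(1, 1 − 1.00 + 0.06).
1 − 1.00 + 0.06 = 0.06, so t = min(1, 0.06) = 0.06.
Check: 1.00 & 0.06 = max(0, 0.06) = 0.06 ≤ 0.06.

0.06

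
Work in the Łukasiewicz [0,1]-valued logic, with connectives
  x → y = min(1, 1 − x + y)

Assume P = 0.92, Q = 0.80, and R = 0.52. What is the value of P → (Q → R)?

Q → R = min(1, 1 − 0.80 + 0.52) = min(1, 0.72) = 0.72
P → (Q → R) = min(1, 1 − 0.92 + 0.72) = min(1, 0.80) = 0.80

0.80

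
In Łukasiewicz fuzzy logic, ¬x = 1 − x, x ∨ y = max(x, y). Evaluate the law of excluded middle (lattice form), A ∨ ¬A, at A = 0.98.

0.98

¬A = 1 − 0.98 = 0.02
A ∨ ¬A = max(0.98, 0.02) = 0.98
(The value 0.98 < 1 shows this instance is not satisfied; not a Ł∞-tautology — its value is max(a, 1−a).)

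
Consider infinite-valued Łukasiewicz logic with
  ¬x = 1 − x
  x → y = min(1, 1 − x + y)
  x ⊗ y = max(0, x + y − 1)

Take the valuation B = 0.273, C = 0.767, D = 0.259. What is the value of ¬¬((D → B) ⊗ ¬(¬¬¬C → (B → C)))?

0.000

D → B = min(1, 1 − 0.259 + 0.273) = min(1, 1.014) = 1.000
¬C = 1 − 0.767 = 0.233
¬¬C = 1 − 0.233 = 0.767
¬¬¬C = 1 − 0.767 = 0.233
B → C = min(1, 1 − 0.273 + 0.767) = min(1, 1.494) = 1.000
¬¬¬C → (B → C) = min(1, 1 − 0.233 + 1.000) = min(1, 1.767) = 1.000
¬(¬¬¬C → (B → C)) = 1 − 1.000 = 0.000
(D → B) ⊗ ¬(¬¬¬C → (B → C)) = max(0, 1.000 + 0.000 − 1) = max(0, 0.000) = 0.000
¬((D → B) ⊗ ¬(¬¬¬C → (B → C))) = 1 − 0.000 = 1.000
¬¬((D → B) ⊗ ¬(¬¬¬C → (B → C))) = 1 − 1.000 = 0.000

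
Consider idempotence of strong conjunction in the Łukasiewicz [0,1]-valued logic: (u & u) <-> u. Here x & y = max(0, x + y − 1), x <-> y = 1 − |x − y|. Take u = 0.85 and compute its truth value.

0.85

u & u = max(0, 0.85 + 0.85 − 1) = max(0, 0.70) = 0.70
(u & u) <-> u = 1 − |0.70 − 0.85| = 1 − 0.15 = 0.85
(The value 0.85 < 1 shows this instance is not satisfied; fails in Ł∞ since a ⊗ a = max(0, 2a−1) ≠ a in general.)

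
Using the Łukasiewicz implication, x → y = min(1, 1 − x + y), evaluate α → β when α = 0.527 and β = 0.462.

0.935

α → β = min(1, 1 − 0.527 + 0.462) = min(1, 0.935) = 0.935
For comparison, the Gödel implication (1 if x ≤ y else y) would give 0.462.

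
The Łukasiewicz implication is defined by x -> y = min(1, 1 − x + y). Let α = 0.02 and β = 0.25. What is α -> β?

1.00

α -> β = min(1, 1 − 0.02 + 0.25) = min(1, 1.23) = 1.00
For comparison, the Gödel implication (1 if x ≤ y else y) would give 1.00.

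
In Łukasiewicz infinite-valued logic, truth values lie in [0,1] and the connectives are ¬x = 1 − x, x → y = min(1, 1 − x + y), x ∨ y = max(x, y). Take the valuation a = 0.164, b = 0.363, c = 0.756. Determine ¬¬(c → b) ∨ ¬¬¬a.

0.836

c → b = min(1, 1 − 0.756 + 0.363) = min(1, 0.607) = 0.607
¬(c → b) = 1 − 0.607 = 0.393
¬¬(c → b) = 1 − 0.393 = 0.607
¬a = 1 − 0.164 = 0.836
¬¬a = 1 − 0.836 = 0.164
¬¬¬a = 1 − 0.164 = 0.836
¬¬(c → b) ∨ ¬¬¬a = max(0.607, 0.836) = 0.836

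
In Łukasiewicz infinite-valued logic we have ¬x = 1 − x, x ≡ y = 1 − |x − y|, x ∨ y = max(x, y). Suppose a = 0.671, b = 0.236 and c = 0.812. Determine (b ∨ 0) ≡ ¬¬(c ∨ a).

b ∨ 0 = max(0.236, 0.000) = 0.236
c ∨ a = max(0.812, 0.671) = 0.812
¬(c ∨ a) = 1 − 0.812 = 0.188
¬¬(c ∨ a) = 1 − 0.188 = 0.812
(b ∨ 0) ≡ ¬¬(c ∨ a) = 1 − |0.236 − 0.812| = 1 − 0.576 = 0.424

0.424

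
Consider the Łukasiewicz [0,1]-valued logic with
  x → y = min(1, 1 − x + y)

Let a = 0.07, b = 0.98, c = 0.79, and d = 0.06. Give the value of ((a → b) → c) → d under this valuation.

0.27

a → b = min(1, 1 − 0.07 + 0.98) = min(1, 1.91) = 1.00
(a → b) → c = min(1, 1 − 1.00 + 0.79) = min(1, 0.79) = 0.79
((a → b) → c) → d = min(1, 1 − 0.79 + 0.06) = min(1, 0.27) = 0.27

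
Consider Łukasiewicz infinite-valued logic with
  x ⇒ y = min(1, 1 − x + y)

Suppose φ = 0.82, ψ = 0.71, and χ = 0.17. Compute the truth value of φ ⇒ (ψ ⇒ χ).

0.64

ψ ⇒ χ = min(1, 1 − 0.71 + 0.17) = min(1, 0.46) = 0.46
φ ⇒ (ψ ⇒ χ) = min(1, 1 − 0.82 + 0.46) = min(1, 0.64) = 0.64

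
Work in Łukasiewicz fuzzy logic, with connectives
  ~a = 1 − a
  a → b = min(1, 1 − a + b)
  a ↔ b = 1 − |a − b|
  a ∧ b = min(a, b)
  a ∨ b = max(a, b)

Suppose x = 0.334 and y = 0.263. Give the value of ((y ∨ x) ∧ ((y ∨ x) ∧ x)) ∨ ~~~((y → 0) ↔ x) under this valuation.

0.403

y ∨ x = max(0.263, 0.334) = 0.334
(y ∨ x) ∧ x = min(0.334, 0.334) = 0.334
(y ∨ x) ∧ ((y ∨ x) ∧ x) = min(0.334, 0.334) = 0.334
y → 0 = min(1, 1 − 0.263 + 0.000) = min(1, 0.737) = 0.737
(y → 0) ↔ x = 1 − |0.737 − 0.334| = 1 − 0.403 = 0.597
~((y → 0) ↔ x) = 1 − 0.597 = 0.403
~~((y → 0) ↔ x) = 1 − 0.403 = 0.597
~~~((y → 0) ↔ x) = 1 − 0.597 = 0.403
((y ∨ x) ∧ ((y ∨ x) ∧ x)) ∨ ~~~((y → 0) ↔ x) = max(0.334, 0.403) = 0.403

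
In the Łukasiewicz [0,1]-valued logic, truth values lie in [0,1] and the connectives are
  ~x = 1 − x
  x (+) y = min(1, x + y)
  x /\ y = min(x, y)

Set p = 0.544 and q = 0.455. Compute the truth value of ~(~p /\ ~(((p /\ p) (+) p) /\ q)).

0.544

~p = 1 − 0.544 = 0.456
p /\ p = min(0.544, 0.544) = 0.544
(p /\ p) (+) p = min(1, 0.544 + 0.544) = min(1, 1.088) = 1.000
((p /\ p) (+) p) /\ q = min(1.000, 0.455) = 0.455
~(((p /\ p) (+) p) /\ q) = 1 − 0.455 = 0.545
~p /\ ~(((p /\ p) (+) p) /\ q) = min(0.456, 0.545) = 0.456
~(~p /\ ~(((p /\ p) (+) p) /\ q)) = 1 − 0.456 = 0.544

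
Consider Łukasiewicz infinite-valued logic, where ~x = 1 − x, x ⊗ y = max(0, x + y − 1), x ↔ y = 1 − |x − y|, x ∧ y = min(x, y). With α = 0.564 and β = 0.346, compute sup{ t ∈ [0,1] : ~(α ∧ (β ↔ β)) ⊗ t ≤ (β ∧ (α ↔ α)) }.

β ↔ β = 1 − |0.346 − 0.346| = 1 − 0.000 = 1.000
α ∧ (β ↔ β) = min(0.564, 1.000) = 0.564
~(α ∧ (β ↔ β)) = 1 − 0.564 = 0.436
So the left factor is ~(α ∧ (β ↔ β)) = 0.436.
α ↔ α = 1 − |0.564 − 0.564| = 1 − 0.000 = 1.000
β ∧ (α ↔ α) = min(0.346, 1.000) = 0.346
So the right-hand bound is β ∧ (α ↔ α) = 0.346.
The residuum of the Łukasiewicz t-norm gives the supremum: min(1, 1 − 0.436 + 0.346).
1 − 0.436 + 0.346 = 0.910, so t = min(1, 0.910) = 0.910.
Check: 0.436 ⊗ 0.910 = max(0, 0.346) = 0.346 ≤ 0.346.

0.910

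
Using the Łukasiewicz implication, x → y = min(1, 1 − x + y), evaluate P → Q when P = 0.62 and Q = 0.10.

0.48

P → Q = min(1, 1 − 0.62 + 0.10) = min(1, 0.48) = 0.48
For comparison, the Gödel implication (1 if x ≤ y else y) would give 0.10.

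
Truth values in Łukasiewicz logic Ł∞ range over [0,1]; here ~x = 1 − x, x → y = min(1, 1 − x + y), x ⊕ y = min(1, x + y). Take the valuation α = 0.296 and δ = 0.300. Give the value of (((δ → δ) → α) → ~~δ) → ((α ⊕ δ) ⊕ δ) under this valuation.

0.896

δ → δ = min(1, 1 − 0.300 + 0.300) = min(1, 1.000) = 1.000
(δ → δ) → α = min(1, 1 − 1.000 + 0.296) = min(1, 0.296) = 0.296
~δ = 1 − 0.300 = 0.700
~~δ = 1 − 0.700 = 0.300
((δ → δ) → α) → ~~δ = min(1, 1 − 0.296 + 0.300) = min(1, 1.004) = 1.000
α ⊕ δ = min(1, 0.296 + 0.300) = min(1, 0.596) = 0.596
(α ⊕ δ) ⊕ δ = min(1, 0.596 + 0.300) = min(1, 0.896) = 0.896
(((δ → δ) → α) → ~~δ) → ((α ⊕ δ) ⊕ δ) = min(1, 1 − 1.000 + 0.896) = min(1, 0.896) = 0.896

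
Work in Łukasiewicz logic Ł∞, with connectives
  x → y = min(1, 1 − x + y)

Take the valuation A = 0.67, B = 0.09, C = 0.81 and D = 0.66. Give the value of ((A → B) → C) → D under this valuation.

A → B = min(1, 1 − 0.67 + 0.09) = min(1, 0.42) = 0.42
(A → B) → C = min(1, 1 − 0.42 + 0.81) = min(1, 1.39) = 1.00
((A → B) → C) → D = min(1, 1 − 1.00 + 0.66) = min(1, 0.66) = 0.66

0.66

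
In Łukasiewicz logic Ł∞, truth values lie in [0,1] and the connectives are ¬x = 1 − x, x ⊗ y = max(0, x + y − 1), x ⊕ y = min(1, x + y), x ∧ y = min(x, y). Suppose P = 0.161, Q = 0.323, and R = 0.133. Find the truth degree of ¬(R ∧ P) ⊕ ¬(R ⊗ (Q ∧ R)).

R ∧ P = min(0.133, 0.161) = 0.133
¬(R ∧ P) = 1 − 0.133 = 0.867
Q ∧ R = min(0.323, 0.133) = 0.133
R ⊗ (Q ∧ R) = max(0, 0.133 + 0.133 − 1) = max(0, -0.734) = 0.000
¬(R ⊗ (Q ∧ R)) = 1 − 0.000 = 1.000
¬(R ∧ P) ⊕ ¬(R ⊗ (Q ∧ R)) = min(1, 0.867 + 1.000) = min(1, 1.867) = 1.000

1.000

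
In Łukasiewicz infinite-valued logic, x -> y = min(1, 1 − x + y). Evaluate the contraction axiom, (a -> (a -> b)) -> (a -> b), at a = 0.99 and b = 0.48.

0.99

a -> b = min(1, 1 − 0.99 + 0.48) = min(1, 0.49) = 0.49
a -> (a -> b) = min(1, 1 − 0.99 + 0.49) = min(1, 0.50) = 0.50
(a -> (a -> b)) -> (a -> b) = min(1, 1 − 0.50 + 0.49) = min(1, 0.99) = 0.99
(The value 0.99 < 1 shows this instance is not satisfied; fails in Ł∞ (the t-norm is not idempotent).)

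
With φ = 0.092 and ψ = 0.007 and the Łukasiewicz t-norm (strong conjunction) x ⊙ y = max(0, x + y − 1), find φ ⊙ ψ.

φ ⊙ ψ = max(0, 0.092 + 0.007 − 1) = max(0, -0.901) = 0.000
For comparison, the Gödel (minimum) t-norm min(x, y) would give 0.007.

0.000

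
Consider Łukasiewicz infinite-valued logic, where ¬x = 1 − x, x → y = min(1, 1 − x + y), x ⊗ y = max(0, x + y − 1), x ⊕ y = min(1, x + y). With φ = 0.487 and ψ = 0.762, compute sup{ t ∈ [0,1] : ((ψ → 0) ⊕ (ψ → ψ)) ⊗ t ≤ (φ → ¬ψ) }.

ψ → 0 = min(1, 1 − 0.762 + 0.000) = min(1, 0.238) = 0.238
ψ → ψ = min(1, 1 − 0.762 + 0.762) = min(1, 1.000) = 1.000
(ψ → 0) ⊕ (ψ → ψ) = min(1, 0.238 + 1.000) = min(1, 1.238) = 1.000
So the left factor is (ψ → 0) ⊕ (ψ → ψ) = 1.000.
¬ψ = 1 − 0.762 = 0.238
φ → ¬ψ = min(1, 1 − 0.487 + 0.238) = min(1, 0.751) = 0.751
So the right-hand bound is φ → ¬ψ = 0.751.
The residuum of the Łukasiewicz t-norm gives the supremum: min(1, 1 − 1.000 + 0.751).
1 − 1.000 + 0.751 = 0.751, so t = min(1, 0.751) = 0.751.
Check: 1.000 ⊗ 0.751 = max(0, 0.751) = 0.751 ≤ 0.751.

0.751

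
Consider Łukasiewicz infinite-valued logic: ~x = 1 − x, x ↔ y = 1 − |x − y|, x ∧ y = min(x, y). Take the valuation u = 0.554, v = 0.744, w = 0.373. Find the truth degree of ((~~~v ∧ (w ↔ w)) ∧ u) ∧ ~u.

~v = 1 − 0.744 = 0.256
~~v = 1 − 0.256 = 0.744
~~~v = 1 − 0.744 = 0.256
w ↔ w = 1 − |0.373 − 0.373| = 1 − 0.000 = 1.000
~~~v ∧ (w ↔ w) = min(0.256, 1.000) = 0.256
(~~~v ∧ (w ↔ w)) ∧ u = min(0.256, 0.554) = 0.256
~u = 1 − 0.554 = 0.446
((~~~v ∧ (w ↔ w)) ∧ u) ∧ ~u = min(0.256, 0.446) = 0.256

0.256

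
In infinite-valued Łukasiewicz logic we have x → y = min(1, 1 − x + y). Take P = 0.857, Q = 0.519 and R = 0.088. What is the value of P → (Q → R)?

0.712

Q → R = min(1, 1 − 0.519 + 0.088) = min(1, 0.569) = 0.569
P → (Q → R) = min(1, 1 − 0.857 + 0.569) = min(1, 0.712) = 0.712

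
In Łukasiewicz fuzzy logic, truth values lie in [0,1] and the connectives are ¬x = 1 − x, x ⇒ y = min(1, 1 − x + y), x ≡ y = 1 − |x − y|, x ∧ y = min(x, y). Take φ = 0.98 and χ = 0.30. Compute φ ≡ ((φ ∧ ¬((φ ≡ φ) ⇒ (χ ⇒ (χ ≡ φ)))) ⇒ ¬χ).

φ ≡ φ = 1 − |0.98 − 0.98| = 1 − 0.00 = 1.00
χ ≡ φ = 1 − |0.30 − 0.98| = 1 − 0.68 = 0.32
χ ⇒ (χ ≡ φ) = min(1, 1 − 0.30 + 0.32) = min(1, 1.02) = 1.00
(φ ≡ φ) ⇒ (χ ⇒ (χ ≡ φ)) = min(1, 1 − 1.00 + 1.00) = min(1, 1.00) = 1.00
¬((φ ≡ φ) ⇒ (χ ⇒ (χ ≡ φ))) = 1 − 1.00 = 0.00
φ ∧ ¬((φ ≡ φ) ⇒ (χ ⇒ (χ ≡ φ))) = min(0.98, 0.00) = 0.00
¬χ = 1 − 0.30 = 0.70
(φ ∧ ¬((φ ≡ φ) ⇒ (χ ⇒ (χ ≡ φ)))) ⇒ ¬χ = min(1, 1 − 0.00 + 0.70) = min(1, 1.70) = 1.00
φ ≡ ((φ ∧ ¬((φ ≡ φ) ⇒ (χ ⇒ (χ ≡ φ)))) ⇒ ¬χ) = 1 − |0.98 − 1.00| = 1 − 0.02 = 0.98

0.98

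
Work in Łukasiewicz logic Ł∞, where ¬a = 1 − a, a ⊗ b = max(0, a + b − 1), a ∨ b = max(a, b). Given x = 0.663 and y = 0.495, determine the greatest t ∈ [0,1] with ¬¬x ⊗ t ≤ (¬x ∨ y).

0.832

¬x = 1 − 0.663 = 0.337
¬¬x = 1 − 0.337 = 0.663
So the left factor is ¬¬x = 0.663.
¬x ∨ y = max(0.337, 0.495) = 0.495
So the right-hand bound is ¬x ∨ y = 0.495.
The residuum of the Łukasiewicz t-norm gives the supremum: min(1, 1 − 0.663 + 0.495).
1 − 0.663 + 0.495 = 0.832, so t = min(1, 0.832) = 0.832.
Check: 0.663 ⊗ 0.832 = max(0, 0.495) = 0.495 ≤ 0.495.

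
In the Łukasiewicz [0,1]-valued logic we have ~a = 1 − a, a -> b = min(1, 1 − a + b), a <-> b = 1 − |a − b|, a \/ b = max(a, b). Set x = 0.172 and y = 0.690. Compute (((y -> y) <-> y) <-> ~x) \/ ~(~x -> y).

0.862

y -> y = min(1, 1 − 0.690 + 0.690) = min(1, 1.000) = 1.000
(y -> y) <-> y = 1 − |1.000 − 0.690| = 1 − 0.310 = 0.690
~x = 1 − 0.172 = 0.828
((y -> y) <-> y) <-> ~x = 1 − |0.690 − 0.828| = 1 − 0.138 = 0.862
~x -> y = min(1, 1 − 0.828 + 0.690) = min(1, 0.862) = 0.862
~(~x -> y) = 1 − 0.862 = 0.138
(((y -> y) <-> y) <-> ~x) \/ ~(~x -> y) = max(0.862, 0.138) = 0.862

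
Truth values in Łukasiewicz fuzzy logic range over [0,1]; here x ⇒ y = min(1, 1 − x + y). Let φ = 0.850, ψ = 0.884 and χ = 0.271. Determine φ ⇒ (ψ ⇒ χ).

0.537

ψ ⇒ χ = min(1, 1 − 0.884 + 0.271) = min(1, 0.387) = 0.387
φ ⇒ (ψ ⇒ χ) = min(1, 1 − 0.850 + 0.387) = min(1, 0.537) = 0.537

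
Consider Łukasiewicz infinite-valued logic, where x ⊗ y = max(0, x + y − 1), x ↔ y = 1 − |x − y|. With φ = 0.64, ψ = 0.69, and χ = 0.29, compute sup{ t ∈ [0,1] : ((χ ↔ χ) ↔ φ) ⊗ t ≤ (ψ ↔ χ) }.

0.96

χ ↔ χ = 1 − |0.29 − 0.29| = 1 − 0.00 = 1.00
(χ ↔ χ) ↔ φ = 1 − |1.00 − 0.64| = 1 − 0.36 = 0.64
So the left factor is (χ ↔ χ) ↔ φ = 0.64.
ψ ↔ χ = 1 − |0.69 − 0.29| = 1 − 0.40 = 0.60
So the right-hand bound is ψ ↔ χ = 0.60.
The residuum of the Łukasiewicz t-norm gives the supremum: min(1, 1 − 0.64 + 0.60).
1 − 0.64 + 0.60 = 0.96, so t = min(1, 0.96) = 0.96.
Check: 0.64 ⊗ 0.96 = max(0, 0.60) = 0.60 ≤ 0.60.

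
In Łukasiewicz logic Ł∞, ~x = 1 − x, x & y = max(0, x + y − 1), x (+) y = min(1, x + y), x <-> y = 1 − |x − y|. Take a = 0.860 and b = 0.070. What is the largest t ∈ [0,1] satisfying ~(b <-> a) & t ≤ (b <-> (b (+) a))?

0.350

b <-> a = 1 − |0.070 − 0.860| = 1 − 0.790 = 0.210
~(b <-> a) = 1 − 0.210 = 0.790
So the left factor is ~(b <-> a) = 0.790.
b (+) a = min(1, 0.070 + 0.860) = min(1, 0.930) = 0.930
b <-> (b (+) a) = 1 − |0.070 − 0.930| = 1 − 0.860 = 0.140
So the right-hand bound is b <-> (b (+) a) = 0.140.
The residuum of the Łukasiewicz t-norm gives the supremum: min(1, 1 − 0.790 + 0.140).
1 − 0.790 + 0.140 = 0.350, so t = min(1, 0.350) = 0.350.
Check: 0.790 & 0.350 = max(0, 0.140) = 0.140 ≤ 0.140.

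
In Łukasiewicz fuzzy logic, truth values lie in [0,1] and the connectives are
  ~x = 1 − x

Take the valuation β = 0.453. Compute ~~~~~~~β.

~β = 1 − 0.453 = 0.547
~~β = 1 − 0.547 = 0.453
~~~β = 1 − 0.453 = 0.547
~~~~β = 1 − 0.547 = 0.453
~~~~~β = 1 − 0.453 = 0.547
~~~~~~β = 1 − 0.547 = 0.453
~~~~~~~β = 1 − 0.453 = 0.547

0.547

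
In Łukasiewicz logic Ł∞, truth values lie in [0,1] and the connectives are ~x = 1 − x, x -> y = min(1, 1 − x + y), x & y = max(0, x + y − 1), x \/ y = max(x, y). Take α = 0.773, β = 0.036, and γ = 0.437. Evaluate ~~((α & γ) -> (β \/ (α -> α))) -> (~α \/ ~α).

α & γ = max(0, 0.773 + 0.437 − 1) = max(0, 0.210) = 0.210
α -> α = min(1, 1 − 0.773 + 0.773) = min(1, 1.000) = 1.000
β \/ (α -> α) = max(0.036, 1.000) = 1.000
(α & γ) -> (β \/ (α -> α)) = min(1, 1 − 0.210 + 1.000) = min(1, 1.790) = 1.000
~((α & γ) -> (β \/ (α -> α))) = 1 − 1.000 = 0.000
~~((α & γ) -> (β \/ (α -> α))) = 1 − 0.000 = 1.000
~α = 1 − 0.773 = 0.227
~α \/ ~α = max(0.227, 0.227) = 0.227
~~((α & γ) -> (β \/ (α -> α))) -> (~α \/ ~α) = min(1, 1 − 1.000 + 0.227) = min(1, 0.227) = 0.227

0.227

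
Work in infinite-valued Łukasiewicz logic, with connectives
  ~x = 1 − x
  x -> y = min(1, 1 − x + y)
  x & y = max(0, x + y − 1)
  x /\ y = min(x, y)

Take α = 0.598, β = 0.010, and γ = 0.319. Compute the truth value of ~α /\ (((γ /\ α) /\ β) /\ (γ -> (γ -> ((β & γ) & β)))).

~α = 1 − 0.598 = 0.402
γ /\ α = min(0.319, 0.598) = 0.319
(γ /\ α) /\ β = min(0.319, 0.010) = 0.010
β & γ = max(0, 0.010 + 0.319 − 1) = max(0, -0.671) = 0.000
(β & γ) & β = max(0, 0.000 + 0.010 − 1) = max(0, -0.990) = 0.000
γ -> ((β & γ) & β) = min(1, 1 − 0.319 + 0.000) = min(1, 0.681) = 0.681
γ -> (γ -> ((β & γ) & β)) = min(1, 1 − 0.319 + 0.681) = min(1, 1.362) = 1.000
((γ /\ α) /\ β) /\ (γ -> (γ -> ((β & γ) & β))) = min(0.010, 1.000) = 0.010
~α /\ (((γ /\ α) /\ β) /\ (γ -> (γ -> ((β & γ) & β)))) = min(0.402, 0.010) = 0.010

0.010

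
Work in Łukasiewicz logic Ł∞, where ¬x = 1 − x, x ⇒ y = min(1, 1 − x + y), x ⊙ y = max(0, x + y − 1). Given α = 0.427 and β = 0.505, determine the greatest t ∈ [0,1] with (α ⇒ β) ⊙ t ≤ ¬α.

α ⇒ β = min(1, 1 − 0.427 + 0.505) = min(1, 1.078) = 1.000
So the left factor is α ⇒ β = 1.000.
¬α = 1 − 0.427 = 0.573
So the right-hand bound is ¬α = 0.573.
The residuum of the Łukasiewicz t-norm gives the supremum: min(1, 1 − 1.000 + 0.573).
1 − 1.000 + 0.573 = 0.573, so t = min(1, 0.573) = 0.573.
Check: 1.000 ⊙ 0.573 = max(0, 0.573) = 0.573 ≤ 0.573.

0.573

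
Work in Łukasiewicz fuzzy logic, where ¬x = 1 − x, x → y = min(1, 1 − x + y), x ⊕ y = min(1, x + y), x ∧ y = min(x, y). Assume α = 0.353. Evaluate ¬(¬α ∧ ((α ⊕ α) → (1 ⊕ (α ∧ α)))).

0.353

¬α = 1 − 0.353 = 0.647
α ⊕ α = min(1, 0.353 + 0.353) = min(1, 0.706) = 0.706
α ∧ α = min(0.353, 0.353) = 0.353
1 ⊕ (α ∧ α) = min(1, 1.000 + 0.353) = min(1, 1.353) = 1.000
(α ⊕ α) → (1 ⊕ (α ∧ α)) = min(1, 1 − 0.706 + 1.000) = min(1, 1.294) = 1.000
¬α ∧ ((α ⊕ α) → (1 ⊕ (α ∧ α))) = min(0.647, 1.000) = 0.647
¬(¬α ∧ ((α ⊕ α) → (1 ⊕ (α ∧ α)))) = 1 − 0.647 = 0.353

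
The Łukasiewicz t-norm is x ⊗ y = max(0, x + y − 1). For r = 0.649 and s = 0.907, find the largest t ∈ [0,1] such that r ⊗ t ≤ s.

1.000

The residuum of the Łukasiewicz t-norm gives the supremum: min(1, 1 − 0.649 + 0.907).
1 − 0.649 + 0.907 = 1.258, so t = min(1, 1.258) = 1.000.
Check: 0.649 ⊗ 1.000 = max(0, 0.649) = 0.649 ≤ 0.907.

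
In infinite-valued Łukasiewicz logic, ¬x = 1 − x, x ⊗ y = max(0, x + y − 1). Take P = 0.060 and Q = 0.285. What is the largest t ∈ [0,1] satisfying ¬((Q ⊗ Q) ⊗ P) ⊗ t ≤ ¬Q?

0.715

Q ⊗ Q = max(0, 0.285 + 0.285 − 1) = max(0, -0.430) = 0.000
(Q ⊗ Q) ⊗ P = max(0, 0.000 + 0.060 − 1) = max(0, -0.940) = 0.000
¬((Q ⊗ Q) ⊗ P) = 1 − 0.000 = 1.000
So the left factor is ¬((Q ⊗ Q) ⊗ P) = 1.000.
¬Q = 1 − 0.285 = 0.715
So the right-hand bound is ¬Q = 0.715.
The residuum of the Łukasiewicz t-norm gives the supremum: min(1, 1 − 1.000 + 0.715).
1 − 1.000 + 0.715 = 0.715, so t = min(1, 0.715) = 0.715.
Check: 1.000 ⊗ 0.715 = max(0, 0.715) = 0.715 ≤ 0.715.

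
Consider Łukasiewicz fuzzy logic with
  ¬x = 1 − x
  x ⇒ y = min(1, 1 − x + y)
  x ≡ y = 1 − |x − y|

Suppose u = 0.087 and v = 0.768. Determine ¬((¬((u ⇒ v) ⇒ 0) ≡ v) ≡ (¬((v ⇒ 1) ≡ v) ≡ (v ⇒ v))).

0.536

u ⇒ v = min(1, 1 − 0.087 + 0.768) = min(1, 1.681) = 1.000
(u ⇒ v) ⇒ 0 = min(1, 1 − 1.000 + 0.000) = min(1, 0.000) = 0.000
¬((u ⇒ v) ⇒ 0) = 1 − 0.000 = 1.000
¬((u ⇒ v) ⇒ 0) ≡ v = 1 − |1.000 − 0.768| = 1 − 0.232 = 0.768
v ⇒ 1 = min(1, 1 − 0.768 + 1.000) = min(1, 1.232) = 1.000
(v ⇒ 1) ≡ v = 1 − |1.000 − 0.768| = 1 − 0.232 = 0.768
¬((v ⇒ 1) ≡ v) = 1 − 0.768 = 0.232
v ⇒ v = min(1, 1 − 0.768 + 0.768) = min(1, 1.000) = 1.000
¬((v ⇒ 1) ≡ v) ≡ (v ⇒ v) = 1 − |0.232 − 1.000| = 1 − 0.768 = 0.232
(¬((u ⇒ v) ⇒ 0) ≡ v) ≡ (¬((v ⇒ 1) ≡ v) ≡ (v ⇒ v)) = 1 − |0.768 − 0.232| = 1 − 0.536 = 0.464
¬((¬((u ⇒ v) ⇒ 0) ≡ v) ≡ (¬((v ⇒ 1) ≡ v) ≡ (v ⇒ v))) = 1 − 0.464 = 0.536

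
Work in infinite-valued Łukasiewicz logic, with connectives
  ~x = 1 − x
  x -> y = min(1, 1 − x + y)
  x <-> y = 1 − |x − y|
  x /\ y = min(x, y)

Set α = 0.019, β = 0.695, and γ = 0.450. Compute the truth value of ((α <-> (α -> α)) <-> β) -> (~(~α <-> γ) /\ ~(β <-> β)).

α -> α = min(1, 1 − 0.019 + 0.019) = min(1, 1.000) = 1.000
α <-> (α -> α) = 1 − |0.019 − 1.000| = 1 − 0.981 = 0.019
(α <-> (α -> α)) <-> β = 1 − |0.019 − 0.695| = 1 − 0.676 = 0.324
~α = 1 − 0.019 = 0.981
~α <-> γ = 1 − |0.981 − 0.450| = 1 − 0.531 = 0.469
~(~α <-> γ) = 1 − 0.469 = 0.531
β <-> β = 1 − |0.695 − 0.695| = 1 − 0.000 = 1.000
~(β <-> β) = 1 − 1.000 = 0.000
~(~α <-> γ) /\ ~(β <-> β) = min(0.531, 0.000) = 0.000
((α <-> (α -> α)) <-> β) -> (~(~α <-> γ) /\ ~(β <-> β)) = min(1, 1 − 0.324 + 0.000) = min(1, 0.676) = 0.676

0.676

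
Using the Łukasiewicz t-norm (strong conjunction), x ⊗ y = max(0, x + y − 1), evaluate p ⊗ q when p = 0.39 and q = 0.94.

0.33

p ⊗ q = max(0, 0.39 + 0.94 − 1) = max(0, 0.33) = 0.33
For comparison, the Gödel (minimum) t-norm min(x, y) would give 0.39.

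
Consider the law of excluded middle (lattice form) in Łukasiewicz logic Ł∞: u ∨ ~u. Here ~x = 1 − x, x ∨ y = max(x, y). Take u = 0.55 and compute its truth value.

0.55

~u = 1 − 0.55 = 0.45
u ∨ ~u = max(0.55, 0.45) = 0.55
(The value 0.55 < 1 shows this instance is not satisfied; not a Ł∞-tautology — its value is max(a, 1−a).)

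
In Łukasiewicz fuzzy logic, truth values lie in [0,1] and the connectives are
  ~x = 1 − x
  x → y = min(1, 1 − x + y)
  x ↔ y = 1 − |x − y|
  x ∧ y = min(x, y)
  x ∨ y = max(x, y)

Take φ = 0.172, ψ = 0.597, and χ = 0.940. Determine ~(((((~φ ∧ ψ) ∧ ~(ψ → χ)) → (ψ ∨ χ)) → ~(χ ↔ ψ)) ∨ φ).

~φ = 1 − 0.172 = 0.828
~φ ∧ ψ = min(0.828, 0.597) = 0.597
ψ → χ = min(1, 1 − 0.597 + 0.940) = min(1, 1.343) = 1.000
~(ψ → χ) = 1 − 1.000 = 0.000
(~φ ∧ ψ) ∧ ~(ψ → χ) = min(0.597, 0.000) = 0.000
ψ ∨ χ = max(0.597, 0.940) = 0.940
((~φ ∧ ψ) ∧ ~(ψ → χ)) → (ψ ∨ χ) = min(1, 1 − 0.000 + 0.940) = min(1, 1.940) = 1.000
χ ↔ ψ = 1 − |0.940 − 0.597| = 1 − 0.343 = 0.657
~(χ ↔ ψ) = 1 − 0.657 = 0.343
(((~φ ∧ ψ) ∧ ~(ψ → χ)) → (ψ ∨ χ)) → ~(χ ↔ ψ) = min(1, 1 − 1.000 + 0.343) = min(1, 0.343) = 0.343
((((~φ ∧ ψ) ∧ ~(ψ → χ)) → (ψ ∨ χ)) → ~(χ ↔ ψ)) ∨ φ = max(0.343, 0.172) = 0.343
~(((((~φ ∧ ψ) ∧ ~(ψ → χ)) → (ψ ∨ χ)) → ~(χ ↔ ψ)) ∨ φ) = 1 − 0.343 = 0.657

0.657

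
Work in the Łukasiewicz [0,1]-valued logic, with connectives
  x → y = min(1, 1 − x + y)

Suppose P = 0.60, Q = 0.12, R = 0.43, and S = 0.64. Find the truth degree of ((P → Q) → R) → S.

0.73

P → Q = min(1, 1 − 0.60 + 0.12) = min(1, 0.52) = 0.52
(P → Q) → R = min(1, 1 − 0.52 + 0.43) = min(1, 0.91) = 0.91
((P → Q) → R) → S = min(1, 1 − 0.91 + 0.64) = min(1, 0.73) = 0.73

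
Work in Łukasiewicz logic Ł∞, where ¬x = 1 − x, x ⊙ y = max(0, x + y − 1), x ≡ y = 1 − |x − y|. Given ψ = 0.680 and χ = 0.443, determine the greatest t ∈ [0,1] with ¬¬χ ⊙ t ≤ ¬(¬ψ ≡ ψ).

¬χ = 1 − 0.443 = 0.557
¬¬χ = 1 − 0.557 = 0.443
So the left factor is ¬¬χ = 0.443.
¬ψ = 1 − 0.680 = 0.320
¬ψ ≡ ψ = 1 − |0.320 − 0.680| = 1 − 0.360 = 0.640
¬(¬ψ ≡ ψ) = 1 − 0.640 = 0.360
So the right-hand bound is ¬(¬ψ ≡ ψ) = 0.360.
The residuum of the Łukasiewicz t-norm gives the supremum: min(1, 1 − 0.443 + 0.360).
1 − 0.443 + 0.360 = 0.917, so t = min(1, 0.917) = 0.917.
Check: 0.443 ⊙ 0.917 = max(0, 0.360) = 0.360 ≤ 0.360.

0.917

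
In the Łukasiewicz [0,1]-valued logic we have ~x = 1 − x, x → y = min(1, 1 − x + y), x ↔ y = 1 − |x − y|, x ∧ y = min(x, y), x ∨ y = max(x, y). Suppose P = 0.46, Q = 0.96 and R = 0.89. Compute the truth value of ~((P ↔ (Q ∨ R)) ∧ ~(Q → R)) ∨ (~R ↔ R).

0.93

Q ∨ R = max(0.96, 0.89) = 0.96
P ↔ (Q ∨ R) = 1 − |0.46 − 0.96| = 1 − 0.50 = 0.50
Q → R = min(1, 1 − 0.96 + 0.89) = min(1, 0.93) = 0.93
~(Q → R) = 1 − 0.93 = 0.07
(P ↔ (Q ∨ R)) ∧ ~(Q → R) = min(0.50, 0.07) = 0.07
~((P ↔ (Q ∨ R)) ∧ ~(Q → R)) = 1 − 0.07 = 0.93
~R = 1 − 0.89 = 0.11
~R ↔ R = 1 − |0.11 − 0.89| = 1 − 0.78 = 0.22
~((P ↔ (Q ∨ R)) ∧ ~(Q → R)) ∨ (~R ↔ R) = max(0.93, 0.22) = 0.93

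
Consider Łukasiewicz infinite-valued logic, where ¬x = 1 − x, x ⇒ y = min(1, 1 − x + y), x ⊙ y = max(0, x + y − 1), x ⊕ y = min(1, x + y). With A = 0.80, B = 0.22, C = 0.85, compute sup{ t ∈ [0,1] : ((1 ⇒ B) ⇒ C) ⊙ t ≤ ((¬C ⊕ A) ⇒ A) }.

1 ⇒ B = min(1, 1 − 1.00 + 0.22) = min(1, 0.22) = 0.22
(1 ⇒ B) ⇒ C = min(1, 1 − 0.22 + 0.85) = min(1, 1.63) = 1.00
So the left factor is (1 ⇒ B) ⇒ C = 1.00.
¬C = 1 − 0.85 = 0.15
¬C ⊕ A = min(1, 0.15 + 0.80) = min(1, 0.95) = 0.95
(¬C ⊕ A) ⇒ A = min(1, 1 − 0.95 + 0.80) = min(1, 0.85) = 0.85
So the right-hand bound is (¬C ⊕ A) ⇒ A = 0.85.
The residuum of the Łukasiewicz t-norm gives the supremum: min(1, 1 − 1.00 + 0.85).
1 − 1.00 + 0.85 = 0.85, so t = min(1, 0.85) = 0.85.
Check: 1.00 ⊙ 0.85 = max(0, 0.85) = 0.85 ≤ 0.85.

0.85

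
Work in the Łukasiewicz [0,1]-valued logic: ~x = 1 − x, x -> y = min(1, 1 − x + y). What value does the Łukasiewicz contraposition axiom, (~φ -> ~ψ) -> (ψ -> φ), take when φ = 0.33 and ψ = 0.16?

1.00

~φ = 1 − 0.33 = 0.67
~ψ = 1 − 0.16 = 0.84
~φ -> ~ψ = min(1, 1 − 0.67 + 0.84) = min(1, 1.17) = 1.00
ψ -> φ = min(1, 1 − 0.16 + 0.33) = min(1, 1.17) = 1.00
(~φ -> ~ψ) -> (ψ -> φ) = min(1, 1 − 1.00 + 1.00) = min(1, 1.00) = 1.00
(As expected: an axiom of Ł∞, always 1.)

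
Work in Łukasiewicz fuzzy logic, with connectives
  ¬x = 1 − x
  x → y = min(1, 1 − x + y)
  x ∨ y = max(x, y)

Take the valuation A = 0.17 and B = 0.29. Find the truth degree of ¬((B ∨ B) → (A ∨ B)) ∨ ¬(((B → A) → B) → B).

B ∨ B = max(0.29, 0.29) = 0.29
A ∨ B = max(0.17, 0.29) = 0.29
(B ∨ B) → (A ∨ B) = min(1, 1 − 0.29 + 0.29) = min(1, 1.00) = 1.00
¬((B ∨ B) → (A ∨ B)) = 1 − 1.00 = 0.00
B → A = min(1, 1 − 0.29 + 0.17) = min(1, 0.88) = 0.88
(B → A) → B = min(1, 1 − 0.88 + 0.29) = min(1, 0.41) = 0.41
((B → A) → B) → B = min(1, 1 − 0.41 + 0.29) = min(1, 0.88) = 0.88
¬(((B → A) → B) → B) = 1 − 0.88 = 0.12
¬((B ∨ B) → (A ∨ B)) ∨ ¬(((B → A) → B) → B) = max(0.00, 0.12) = 0.12

0.12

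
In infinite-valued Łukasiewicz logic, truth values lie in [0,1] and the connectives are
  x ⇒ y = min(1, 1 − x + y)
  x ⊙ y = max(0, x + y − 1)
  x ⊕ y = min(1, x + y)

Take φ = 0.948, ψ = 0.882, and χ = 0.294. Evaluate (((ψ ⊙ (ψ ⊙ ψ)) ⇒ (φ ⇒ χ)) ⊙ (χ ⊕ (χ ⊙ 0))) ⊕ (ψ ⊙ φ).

ψ ⊙ ψ = max(0, 0.882 + 0.882 − 1) = max(0, 0.764) = 0.764
ψ ⊙ (ψ ⊙ ψ) = max(0, 0.882 + 0.764 − 1) = max(0, 0.646) = 0.646
φ ⇒ χ = min(1, 1 − 0.948 + 0.294) = min(1, 0.346) = 0.346
(ψ ⊙ (ψ ⊙ ψ)) ⇒ (φ ⇒ χ) = min(1, 1 − 0.646 + 0.346) = min(1, 0.700) = 0.700
χ ⊙ 0 = max(0, 0.294 + 0.000 − 1) = max(0, -0.706) = 0.000
χ ⊕ (χ ⊙ 0) = min(1, 0.294 + 0.000) = min(1, 0.294) = 0.294
((ψ ⊙ (ψ ⊙ ψ)) ⇒ (φ ⇒ χ)) ⊙ (χ ⊕ (χ ⊙ 0)) = max(0, 0.700 + 0.294 − 1) = max(0, -0.006) = 0.000
ψ ⊙ φ = max(0, 0.882 + 0.948 − 1) = max(0, 0.830) = 0.830
(((ψ ⊙ (ψ ⊙ ψ)) ⇒ (φ ⇒ χ)) ⊙ (χ ⊕ (χ ⊙ 0))) ⊕ (ψ ⊙ φ) = min(1, 0.000 + 0.830) = min(1, 0.830) = 0.830

0.830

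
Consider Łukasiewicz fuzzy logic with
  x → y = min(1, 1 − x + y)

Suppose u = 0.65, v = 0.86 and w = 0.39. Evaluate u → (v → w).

v → w = min(1, 1 − 0.86 + 0.39) = min(1, 0.53) = 0.53
u → (v → w) = min(1, 1 − 0.65 + 0.53) = min(1, 0.88) = 0.88

0.88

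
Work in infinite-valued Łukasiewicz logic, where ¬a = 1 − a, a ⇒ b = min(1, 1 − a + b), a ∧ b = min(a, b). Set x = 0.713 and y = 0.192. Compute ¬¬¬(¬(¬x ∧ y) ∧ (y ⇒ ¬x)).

¬x = 1 − 0.713 = 0.287
¬x ∧ y = min(0.287, 0.192) = 0.192
¬(¬x ∧ y) = 1 − 0.192 = 0.808
y ⇒ ¬x = min(1, 1 − 0.192 + 0.287) = min(1, 1.095) = 1.000
¬(¬x ∧ y) ∧ (y ⇒ ¬x) = min(0.808, 1.000) = 0.808
¬(¬(¬x ∧ y) ∧ (y ⇒ ¬x)) = 1 − 0.808 = 0.192
¬¬(¬(¬x ∧ y) ∧ (y ⇒ ¬x)) = 1 − 0.192 = 0.808
¬¬¬(¬(¬x ∧ y) ∧ (y ⇒ ¬x)) = 1 − 0.808 = 0.192

0.192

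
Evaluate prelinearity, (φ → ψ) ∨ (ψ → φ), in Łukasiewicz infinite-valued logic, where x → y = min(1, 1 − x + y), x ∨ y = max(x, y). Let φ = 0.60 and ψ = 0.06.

1.00

φ → ψ = min(1, 1 − 0.60 + 0.06) = min(1, 0.46) = 0.46
ψ → φ = min(1, 1 − 0.06 + 0.60) = min(1, 1.54) = 1.00
(φ → ψ) ∨ (ψ → φ) = max(0.46, 1.00) = 1.00
(As expected: a Ł∞-tautology — holds in every MV-chain.)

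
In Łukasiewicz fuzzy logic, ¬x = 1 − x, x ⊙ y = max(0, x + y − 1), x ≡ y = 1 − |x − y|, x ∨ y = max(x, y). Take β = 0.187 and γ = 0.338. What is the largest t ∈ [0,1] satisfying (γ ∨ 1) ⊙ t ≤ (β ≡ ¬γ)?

γ ∨ 1 = max(0.338, 1.000) = 1.000
So the left factor is γ ∨ 1 = 1.000.
¬γ = 1 − 0.338 = 0.662
β ≡ ¬γ = 1 − |0.187 − 0.662| = 1 − 0.475 = 0.525
So the right-hand bound is β ≡ ¬γ = 0.525.
The residuum of the Łukasiewicz t-norm gives the supremum: min(1, 1 − 1.000 + 0.525).
1 − 1.000 + 0.525 = 0.525, so t = min(1, 0.525) = 0.525.
Check: 1.000 ⊙ 0.525 = max(0, 0.525) = 0.525 ≤ 0.525.

0.525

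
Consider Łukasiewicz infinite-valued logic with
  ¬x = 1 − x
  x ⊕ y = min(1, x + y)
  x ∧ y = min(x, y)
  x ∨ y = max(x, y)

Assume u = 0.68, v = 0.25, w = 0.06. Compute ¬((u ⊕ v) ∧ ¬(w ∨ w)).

u ⊕ v = min(1, 0.68 + 0.25) = min(1, 0.93) = 0.93
w ∨ w = max(0.06, 0.06) = 0.06
¬(w ∨ w) = 1 − 0.06 = 0.94
(u ⊕ v) ∧ ¬(w ∨ w) = min(0.93, 0.94) = 0.93
¬((u ⊕ v) ∧ ¬(w ∨ w)) = 1 − 0.93 = 0.07

0.07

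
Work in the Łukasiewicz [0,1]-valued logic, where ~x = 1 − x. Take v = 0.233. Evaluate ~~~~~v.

~v = 1 − 0.233 = 0.767
~~v = 1 − 0.767 = 0.233
~~~v = 1 − 0.233 = 0.767
~~~~v = 1 − 0.767 = 0.233
~~~~~v = 1 − 0.233 = 0.767

0.767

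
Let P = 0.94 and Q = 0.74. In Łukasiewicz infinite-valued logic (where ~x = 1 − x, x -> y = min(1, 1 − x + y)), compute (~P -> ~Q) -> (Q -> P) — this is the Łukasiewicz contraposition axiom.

~P = 1 − 0.94 = 0.06
~Q = 1 − 0.74 = 0.26
~P -> ~Q = min(1, 1 − 0.06 + 0.26) = min(1, 1.20) = 1.00
Q -> P = min(1, 1 − 0.74 + 0.94) = min(1, 1.20) = 1.00
(~P -> ~Q) -> (Q -> P) = min(1, 1 − 1.00 + 1.00) = min(1, 1.00) = 1.00
(As expected: an axiom of Ł∞, always 1.)

1.00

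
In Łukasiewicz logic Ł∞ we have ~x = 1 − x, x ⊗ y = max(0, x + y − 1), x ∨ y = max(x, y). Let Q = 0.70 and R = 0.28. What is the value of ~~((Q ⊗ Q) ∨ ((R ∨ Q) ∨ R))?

Q ⊗ Q = max(0, 0.70 + 0.70 − 1) = max(0, 0.40) = 0.40
R ∨ Q = max(0.28, 0.70) = 0.70
(R ∨ Q) ∨ R = max(0.70, 0.28) = 0.70
(Q ⊗ Q) ∨ ((R ∨ Q) ∨ R) = max(0.40, 0.70) = 0.70
~((Q ⊗ Q) ∨ ((R ∨ Q) ∨ R)) = 1 − 0.70 = 0.30
~~((Q ⊗ Q) ∨ ((R ∨ Q) ∨ R)) = 1 − 0.30 = 0.70

0.70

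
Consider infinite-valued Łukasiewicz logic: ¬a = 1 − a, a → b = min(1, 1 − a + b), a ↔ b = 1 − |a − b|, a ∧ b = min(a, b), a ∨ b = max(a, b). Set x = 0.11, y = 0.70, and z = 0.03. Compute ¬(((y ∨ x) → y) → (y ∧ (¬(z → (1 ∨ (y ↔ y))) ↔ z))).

0.30

y ∨ x = max(0.70, 0.11) = 0.70
(y ∨ x) → y = min(1, 1 − 0.70 + 0.70) = min(1, 1.00) = 1.00
y ↔ y = 1 − |0.70 − 0.70| = 1 − 0.00 = 1.00
1 ∨ (y ↔ y) = max(1.00, 1.00) = 1.00
z → (1 ∨ (y ↔ y)) = min(1, 1 − 0.03 + 1.00) = min(1, 1.97) = 1.00
¬(z → (1 ∨ (y ↔ y))) = 1 − 1.00 = 0.00
¬(z → (1 ∨ (y ↔ y))) ↔ z = 1 − |0.00 − 0.03| = 1 − 0.03 = 0.97
y ∧ (¬(z → (1 ∨ (y ↔ y))) ↔ z) = min(0.70, 0.97) = 0.70
((y ∨ x) → y) → (y ∧ (¬(z → (1 ∨ (y ↔ y))) ↔ z)) = min(1, 1 − 1.00 + 0.70) = min(1, 0.70) = 0.70
¬(((y ∨ x) → y) → (y ∧ (¬(z → (1 ∨ (y ↔ y))) ↔ z))) = 1 − 0.70 = 0.30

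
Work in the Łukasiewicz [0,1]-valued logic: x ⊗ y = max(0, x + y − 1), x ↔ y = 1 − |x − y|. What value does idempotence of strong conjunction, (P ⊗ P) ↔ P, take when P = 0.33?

P ⊗ P = max(0, 0.33 + 0.33 − 1) = max(0, -0.34) = 0.00
(P ⊗ P) ↔ P = 1 − |0.00 − 0.33| = 1 − 0.33 = 0.67
(The value 0.67 < 1 shows this instance is not satisfied; fails in Ł∞ since a ⊗ a = max(0, 2a−1) ≠ a in general.)

0.67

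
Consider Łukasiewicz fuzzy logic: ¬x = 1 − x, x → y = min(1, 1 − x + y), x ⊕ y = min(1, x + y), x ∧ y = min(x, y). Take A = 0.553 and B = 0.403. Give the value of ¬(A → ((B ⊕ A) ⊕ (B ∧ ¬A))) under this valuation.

0.000

B ⊕ A = min(1, 0.403 + 0.553) = min(1, 0.956) = 0.956
¬A = 1 − 0.553 = 0.447
B ∧ ¬A = min(0.403, 0.447) = 0.403
(B ⊕ A) ⊕ (B ∧ ¬A) = min(1, 0.956 + 0.403) = min(1, 1.359) = 1.000
A → ((B ⊕ A) ⊕ (B ∧ ¬A)) = min(1, 1 − 0.553 + 1.000) = min(1, 1.447) = 1.000
¬(A → ((B ⊕ A) ⊕ (B ∧ ¬A))) = 1 − 1.000 = 0.000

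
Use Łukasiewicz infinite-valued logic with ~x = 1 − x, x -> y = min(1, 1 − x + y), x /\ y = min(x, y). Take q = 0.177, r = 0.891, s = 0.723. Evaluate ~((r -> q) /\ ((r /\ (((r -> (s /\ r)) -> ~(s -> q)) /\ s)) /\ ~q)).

r -> q = min(1, 1 − 0.891 + 0.177) = min(1, 0.286) = 0.286
s /\ r = min(0.723, 0.891) = 0.723
r -> (s /\ r) = min(1, 1 − 0.891 + 0.723) = min(1, 0.832) = 0.832
s -> q = min(1, 1 − 0.723 + 0.177) = min(1, 0.454) = 0.454
~(s -> q) = 1 − 0.454 = 0.546
(r -> (s /\ r)) -> ~(s -> q) = min(1, 1 − 0.832 + 0.546) = min(1, 0.714) = 0.714
((r -> (s /\ r)) -> ~(s -> q)) /\ s = min(0.714, 0.723) = 0.714
r /\ (((r -> (s /\ r)) -> ~(s -> q)) /\ s) = min(0.891, 0.714) = 0.714
~q = 1 − 0.177 = 0.823
(r /\ (((r -> (s /\ r)) -> ~(s -> q)) /\ s)) /\ ~q = min(0.714, 0.823) = 0.714
(r -> q) /\ ((r /\ (((r -> (s /\ r)) -> ~(s -> q)) /\ s)) /\ ~q) = min(0.286, 0.714) = 0.286
~((r -> q) /\ ((r /\ (((r -> (s /\ r)) -> ~(s -> q)) /\ s)) /\ ~q)) = 1 − 0.286 = 0.714

0.714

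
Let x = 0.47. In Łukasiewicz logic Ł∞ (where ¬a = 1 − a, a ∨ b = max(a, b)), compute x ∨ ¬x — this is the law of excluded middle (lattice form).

0.53

¬x = 1 − 0.47 = 0.53
x ∨ ¬x = max(0.47, 0.53) = 0.53
(The value 0.53 < 1 shows this instance is not satisfied; not a Ł∞-tautology — its value is max(a, 1−a).)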